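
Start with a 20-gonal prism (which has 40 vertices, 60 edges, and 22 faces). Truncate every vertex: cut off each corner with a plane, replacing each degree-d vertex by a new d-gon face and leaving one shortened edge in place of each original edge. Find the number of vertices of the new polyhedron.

120

Truncation replaces each original edge-end by a new vertex, so V′ = 2E = 120.
Each original edge survives, and each old vertex of degree d contributes d new edges; summing degrees gives Σd = 2E, so E′ = E + 2E = 3E = 180.
Each original face survives and each original vertex becomes one new face: F′ = F + V = 62.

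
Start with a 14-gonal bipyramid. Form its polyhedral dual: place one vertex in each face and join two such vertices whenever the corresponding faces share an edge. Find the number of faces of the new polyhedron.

The base solid has V = 16, E = 42, F = 28.
The dual swaps V and F and preserves E: V′ = F = 28, E′ = E = 42, F′ = V = 16.

16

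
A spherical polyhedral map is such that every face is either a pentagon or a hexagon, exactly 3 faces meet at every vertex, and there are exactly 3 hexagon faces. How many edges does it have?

Let x be the number of pentagons; then F = 3 + x.
Edge–face incidences: 2E = 6·3 + 5·x = 18 + 5x.
Every vertex has degree 3, so 3V = 2E.
Euler: V − E + F = 2 ⇒ (2E)/3 − E + (3 + x) = 2.
Multiply by 6: 2·(2E) − 3·(2E) + 6·(3 + x) = 12, i.e. 18 + 6x − (18 + 5x) = 12.
Collecting terms: x = 12.
Then 2E = 18 + 5·12 = 78, so E = 39, V = 2E/3 = 26, F = 3 + 12 = 15.

39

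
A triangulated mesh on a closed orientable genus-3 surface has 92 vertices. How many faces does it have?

χ = 2 − 2·3 = -4, and every face is a triangle so 3F = 2E.
V − E + F = -4 with E = 3F/2 gives 92 − (3/2 − 1)·F = -4, so F = 192 and E = 288.

192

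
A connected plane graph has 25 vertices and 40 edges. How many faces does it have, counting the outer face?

17

Euler's formula for a connected plane graph: V − E + F = 2, so F = 2 − 25 + 40 = 17.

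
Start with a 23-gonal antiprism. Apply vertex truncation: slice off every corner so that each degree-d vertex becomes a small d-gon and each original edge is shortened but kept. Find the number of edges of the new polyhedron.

The base solid has V = 46, E = 92, F = 48.
Truncation replaces each original edge-end by a new vertex, so V′ = 2E = 184.
Each original edge survives, and each old vertex of degree d contributes d new edges; summing degrees gives Σd = 2E, so E′ = E + 2E = 3E = 276.
Each original face survives and each original vertex becomes one new face: F′ = F + V = 94.

276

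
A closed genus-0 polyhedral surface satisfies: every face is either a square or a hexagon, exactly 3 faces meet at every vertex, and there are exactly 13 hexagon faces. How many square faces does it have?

Let x be the number of squares; then F = 13 + x.
Edge–face incidences: 2E = 6·13 + 4·x = 78 + 4x.
Every vertex has degree 3, so 3V = 2E.
Euler: V − E + F = 2 ⇒ (2E)/3 − E + (13 + x) = 2.
Multiply by 6: 2·(2E) − 3·(2E) + 6·(13 + x) = 12, i.e. 78 + 6x − (78 + 4x) = 12.
Collecting terms: 2x = 12, so x = 6.
Then 2E = 78 + 4·6 = 102, so E = 51, V = 2E/3 = 34, F = 13 + 6 = 19.

6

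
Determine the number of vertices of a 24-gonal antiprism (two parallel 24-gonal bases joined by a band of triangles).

48

An antiprism on an n-gon has two n-gon caps and 2n triangles: V = 2·24 = 48, E = 4·24 = 96, F = 2·24 + 2 = 50.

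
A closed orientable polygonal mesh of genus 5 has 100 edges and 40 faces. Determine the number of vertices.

For a closed orientable surface of genus 5, χ = 2 − 2·5 = -8.
V = -8 + E − F = -8 + 100 − 40 = 52.

52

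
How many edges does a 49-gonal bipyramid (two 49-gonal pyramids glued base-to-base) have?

147

A bipyramid over an n-gon has 2n triangular faces and n + 2 vertices: V = 49 + 2 = 51, E = 3·49 = 147, F = 2·49 = 98.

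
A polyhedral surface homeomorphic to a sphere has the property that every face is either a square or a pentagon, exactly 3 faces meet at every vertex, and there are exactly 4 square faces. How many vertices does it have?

Let x be the number of pentagons; then F = 4 + x.
Edge–face incidences: 2E = 4·4 + 5·x = 16 + 5x.
Every vertex has degree 3, so 3V = 2E.
Euler: V − E + F = 2 ⇒ (2E)/3 − E + (4 + x) = 2.
Multiply by 6: 2·(2E) − 3·(2E) + 6·(4 + x) = 12, i.e. 24 + 6x − (16 + 5x) = 12.
Collecting terms: x + 8 = 12, so x = 4.
Then 2E = 16 + 5·4 = 36, so E = 18, V = 2E/3 = 12, F = 4 + 4 = 8.

12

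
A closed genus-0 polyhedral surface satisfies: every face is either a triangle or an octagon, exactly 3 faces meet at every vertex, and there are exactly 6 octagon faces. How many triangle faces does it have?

Let x be the number of triangles; then F = 6 + x.
Edge–face incidences: 2E = 8·6 + 3·x = 48 + 3x.
Every vertex has degree 3, so 3V = 2E.
Euler: V − E + F = 2 ⇒ (2E)/3 − E + (6 + x) = 2.
Multiply by 6: 2·(2E) − 3·(2E) + 6·(6 + x) = 12, i.e. 36 + 6x − (48 + 3x) = 12.
Collecting terms: 3x − 12 = 12, so 3x = 24, so x = 8.
Then 2E = 48 + 3·8 = 72, so E = 36, V = 2E/3 = 24, F = 6 + 8 = 14.

8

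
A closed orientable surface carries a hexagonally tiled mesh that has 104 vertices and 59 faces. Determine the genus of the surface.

8

Every face is a hexagon, so 2E = 6·59 = 354, giving E = 177.
χ = V − E + F = 104 − 177 + 59 = -14.
For a closed orientable surface χ = 2 − 2g, so g = (2 − (-14))/2 = 8.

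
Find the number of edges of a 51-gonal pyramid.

102

A pyramid on an n-gon base has one n-gon and n triangles: V = 51 + 1 = 52, E = 2·51 = 102, F = 51 + 1 = 52.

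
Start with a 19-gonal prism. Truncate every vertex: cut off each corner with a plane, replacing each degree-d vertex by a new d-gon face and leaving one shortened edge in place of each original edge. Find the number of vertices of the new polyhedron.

114

The base solid has V = 38, E = 57, F = 21.
Truncation replaces each original edge-end by a new vertex, so V′ = 2E = 114.
Each original edge survives, and each old vertex of degree d contributes d new edges; summing degrees gives Σd = 2E, so E′ = E + 2E = 3E = 171.
Each original face survives and each original vertex becomes one new face: F′ = F + V = 59.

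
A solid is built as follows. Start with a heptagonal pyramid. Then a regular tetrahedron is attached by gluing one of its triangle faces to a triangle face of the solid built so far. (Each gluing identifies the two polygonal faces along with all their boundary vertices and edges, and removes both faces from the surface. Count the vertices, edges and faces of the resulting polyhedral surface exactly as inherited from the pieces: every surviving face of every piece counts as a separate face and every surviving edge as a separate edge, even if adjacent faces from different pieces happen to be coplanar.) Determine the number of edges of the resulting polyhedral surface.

17

A heptagonal pyramid: V=8, E=14, F=8.
Attach a regular tetrahedron (V=4, E=6, F=4) along a 3-gon: merge 3 vertices and 3 edges, delete both glued faces → V=9, E=17, F=10.
Check: V − E + F = 9 − 17 + 10 = 2.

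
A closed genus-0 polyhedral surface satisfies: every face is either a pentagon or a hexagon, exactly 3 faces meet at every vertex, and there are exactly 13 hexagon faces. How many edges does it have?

69

Let x be the number of pentagons; then F = 13 + x.
Edge–face incidences: 2E = 6·13 + 5·x = 78 + 5x.
Every vertex has degree 3, so 3V = 2E.
Euler: V − E + F = 2 ⇒ (2E)/3 − E + (13 + x) = 2.
Multiply by 6: 2·(2E) − 3·(2E) + 6·(13 + x) = 12, i.e. 78 + 6x − (78 + 5x) = 12.
Collecting terms: x = 12.
Then 2E = 78 + 5·12 = 138, so E = 69, V = 2E/3 = 46, F = 13 + 12 = 25.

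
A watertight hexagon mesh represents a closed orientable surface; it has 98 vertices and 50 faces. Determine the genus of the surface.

Every face is a hexagon, so 2E = 6·50 = 300, giving E = 150.
χ = V − E + F = 98 − 150 + 50 = -2.
For a closed orientable surface χ = 2 − 2g, so g = (2 − (-2))/2 = 2.

2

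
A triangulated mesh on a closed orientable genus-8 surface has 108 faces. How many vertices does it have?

χ = 2 − 2·8 = -14, and every face is a triangle so 3F = 2E.
E = 3·108/2 = 162. Then V = -14 + E − F = -14 + 162 − 108 = 40.

40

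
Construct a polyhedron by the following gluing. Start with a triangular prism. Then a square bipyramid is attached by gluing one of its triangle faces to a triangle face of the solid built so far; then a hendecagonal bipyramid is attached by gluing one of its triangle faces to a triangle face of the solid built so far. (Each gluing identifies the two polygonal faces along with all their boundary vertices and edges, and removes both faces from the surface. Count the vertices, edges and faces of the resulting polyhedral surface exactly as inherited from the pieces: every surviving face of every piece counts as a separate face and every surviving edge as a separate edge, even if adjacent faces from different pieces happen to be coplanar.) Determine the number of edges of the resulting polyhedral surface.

A triangular prism: V=6, E=9, F=5.
Attach a square bipyramid (V=6, E=12, F=8) along a 3-gon: merge 3 vertices and 3 edges, delete both glued faces → V=9, E=18, F=11.
Attach a hendecagonal bipyramid (V=13, E=33, F=22) along a 3-gon: merge 3 vertices and 3 edges, delete both glued faces → V=19, E=48, F=31.
Check: V − E + F = 19 − 48 + 31 = 2.

48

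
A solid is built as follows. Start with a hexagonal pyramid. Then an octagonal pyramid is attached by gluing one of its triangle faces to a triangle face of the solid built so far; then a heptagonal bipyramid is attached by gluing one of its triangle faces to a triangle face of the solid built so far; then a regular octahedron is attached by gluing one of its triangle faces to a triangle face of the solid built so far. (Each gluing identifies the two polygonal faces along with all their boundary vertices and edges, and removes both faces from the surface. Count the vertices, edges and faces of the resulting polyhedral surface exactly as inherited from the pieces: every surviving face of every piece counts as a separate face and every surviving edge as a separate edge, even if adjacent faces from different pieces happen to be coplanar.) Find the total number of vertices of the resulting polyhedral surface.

A hexagonal pyramid: V=7, E=12, F=7.
Attach an octagonal pyramid (V=9, E=16, F=9) along a 3-gon: merge 3 vertices and 3 edges, delete both glued faces → V=13, E=25, F=14.
Attach a heptagonal bipyramid (V=9, E=21, F=14) along a 3-gon: merge 3 vertices and 3 edges, delete both glued faces → V=19, E=43, F=26.
Attach a regular octahedron (V=6, E=12, F=8) along a 3-gon: merge 3 vertices and 3 edges, delete both glued faces → V=22, E=52, F=32.
Check: V − E + F = 22 − 52 + 32 = 2.

22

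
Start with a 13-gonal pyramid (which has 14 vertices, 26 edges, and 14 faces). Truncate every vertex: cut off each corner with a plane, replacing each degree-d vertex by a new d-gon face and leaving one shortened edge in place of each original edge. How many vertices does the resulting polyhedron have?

Truncation replaces each original edge-end by a new vertex, so V′ = 2E = 52.
Each original edge survives, and each old vertex of degree d contributes d new edges; summing degrees gives Σd = 2E, so E′ = E + 2E = 3E = 78.
Each original face survives and each original vertex becomes one new face: F′ = F + V = 28.

52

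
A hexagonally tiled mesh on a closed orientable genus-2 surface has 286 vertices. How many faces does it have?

χ = 2 − 2·2 = -2, and every face is a hexagon so 6F = 2E.
V − E + F = -2 with E = 6F/2 gives 286 − (6/2 − 1)·F = -2, so F = 144 and E = 432.

144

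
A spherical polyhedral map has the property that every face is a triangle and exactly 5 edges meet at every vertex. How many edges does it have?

Each face has 3 edges and each edge borders two faces, so 2E = 3F.
Each vertex has degree 5, so 5V = 2E and hence V = 3F/5.
Euler: V − E + F = 2 ⇒ (3F/5) − (3F/2) + F = 2.
Multiply by 10: (6 − 15 + 10)F = 20, i.e. 1F = 20.
So F = 20, E = 3·20/2 = 30, V = 3·20/5 = 12.

30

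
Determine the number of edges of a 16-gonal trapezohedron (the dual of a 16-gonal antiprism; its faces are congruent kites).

The n-trapezohedron (dual of the n-antiprism) has V = 2·16 + 2 = 34, E = 4·16 = 64, F = 2·16 = 32.
Check: V − E + F = 34 − 64 + 32 = 2.

64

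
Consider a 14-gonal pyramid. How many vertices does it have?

A pyramid on an n-gon base has one n-gon and n triangles: V = 14 + 1 = 15, E = 2·14 = 28, F = 14 + 1 = 15.
Check: V − E + F = 15 − 28 + 15 = 2.

15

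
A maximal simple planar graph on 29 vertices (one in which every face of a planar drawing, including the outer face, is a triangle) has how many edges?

81

In a plane triangulation 3F = 2E and V − E + F = 2, so E = 3V − 6 = 3·29 − 6 = 81.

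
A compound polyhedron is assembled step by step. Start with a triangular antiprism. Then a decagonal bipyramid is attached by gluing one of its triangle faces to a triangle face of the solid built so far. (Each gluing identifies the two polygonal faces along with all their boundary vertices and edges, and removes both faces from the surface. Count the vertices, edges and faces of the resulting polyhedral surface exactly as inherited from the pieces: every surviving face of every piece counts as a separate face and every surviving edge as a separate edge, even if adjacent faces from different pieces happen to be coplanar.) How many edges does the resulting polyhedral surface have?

39

A triangular antiprism: V=6, E=12, F=8.
Attach a decagonal bipyramid (V=12, E=30, F=20) along a 3-gon: merge 3 vertices and 3 edges, delete both glued faces → V=15, E=39, F=26.
Check: V − E + F = 15 − 39 + 26 = 2.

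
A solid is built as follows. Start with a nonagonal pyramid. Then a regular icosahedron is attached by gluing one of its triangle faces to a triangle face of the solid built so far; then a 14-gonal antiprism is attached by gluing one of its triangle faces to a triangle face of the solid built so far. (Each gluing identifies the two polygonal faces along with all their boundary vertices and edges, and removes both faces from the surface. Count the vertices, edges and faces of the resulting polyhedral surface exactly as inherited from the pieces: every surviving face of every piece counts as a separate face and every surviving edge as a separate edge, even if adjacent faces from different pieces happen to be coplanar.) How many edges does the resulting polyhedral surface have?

A nonagonal pyramid: V=10, E=18, F=10.
Attach a regular icosahedron (V=12, E=30, F=20) along a 3-gon: merge 3 vertices and 3 edges, delete both glued faces → V=19, E=45, F=28.
Attach a 14-gonal antiprism (V=28, E=56, F=30) along a 3-gon: merge 3 vertices and 3 edges, delete both glued faces → V=44, E=98, F=56.
Check: V − E + F = 44 − 98 + 56 = 2.

98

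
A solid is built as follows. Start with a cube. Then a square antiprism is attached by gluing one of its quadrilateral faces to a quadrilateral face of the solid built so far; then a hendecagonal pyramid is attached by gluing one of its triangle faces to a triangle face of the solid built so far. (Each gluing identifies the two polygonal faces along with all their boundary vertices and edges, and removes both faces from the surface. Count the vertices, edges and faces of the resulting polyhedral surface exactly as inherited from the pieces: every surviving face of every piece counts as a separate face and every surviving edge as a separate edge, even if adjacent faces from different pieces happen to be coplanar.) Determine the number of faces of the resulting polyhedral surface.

24

A cube: V=8, E=12, F=6.
Attach a square antiprism (V=8, E=16, F=10) along a 4-gon: merge 4 vertices and 4 edges, delete both glued faces → V=12, E=24, F=14.
Attach a hendecagonal pyramid (V=12, E=22, F=12) along a 3-gon: merge 3 vertices and 3 edges, delete both glued faces → V=21, E=43, F=24.
Check: V − E + F = 21 − 43 + 24 = 2.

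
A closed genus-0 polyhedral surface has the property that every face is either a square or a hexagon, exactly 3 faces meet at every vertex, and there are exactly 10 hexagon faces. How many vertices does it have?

Let x be the number of squares; then F = 10 + x.
Edge–face incidences: 2E = 6·10 + 4·x = 60 + 4x.
Every vertex has degree 3, so 3V = 2E.
Euler: V − E + F = 2 ⇒ (2E)/3 − E + (10 + x) = 2.
Multiply by 6: 2·(2E) − 3·(2E) + 6·(10 + x) = 12, i.e. 60 + 6x − (60 + 4x) = 12.
Collecting terms: 2x = 12, so x = 6.
Then 2E = 60 + 4·6 = 84, so E = 42, V = 2E/3 = 28, F = 10 + 6 = 16.

28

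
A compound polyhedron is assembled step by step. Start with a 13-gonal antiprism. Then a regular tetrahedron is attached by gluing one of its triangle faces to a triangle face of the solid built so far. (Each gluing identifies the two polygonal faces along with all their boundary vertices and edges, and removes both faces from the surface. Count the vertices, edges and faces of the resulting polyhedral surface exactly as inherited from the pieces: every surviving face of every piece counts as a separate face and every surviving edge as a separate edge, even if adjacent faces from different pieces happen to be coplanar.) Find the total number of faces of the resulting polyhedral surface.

30

A 13-gonal antiprism: V=26, E=52, F=28.
Attach a regular tetrahedron (V=4, E=6, F=4) along a 3-gon: merge 3 vertices and 3 edges, delete both glued faces → V=27, E=55, F=30.
Check: V − E + F = 27 − 55 + 30 = 2.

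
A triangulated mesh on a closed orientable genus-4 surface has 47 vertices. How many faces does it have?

χ = 2 − 2·4 = -6, and every face is a triangle so 3F = 2E.
V − E + F = -6 with E = 3F/2 gives 47 − (3/2 − 1)·F = -6, so F = 106 and E = 159.

106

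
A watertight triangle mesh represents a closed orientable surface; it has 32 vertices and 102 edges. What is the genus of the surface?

Every face is a triangle and each edge borders two faces, so 3F = 2·102, giving F = 68.
χ = V − E + F = 32 − 102 + 68 = -2.
For a closed orientable surface χ = 2 − 2g, so g = (2 − (-2))/2 = 2.

2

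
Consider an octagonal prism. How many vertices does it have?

A prism on an n-gon has two n-gon bases and n rectangular sides: V = 2·8 = 16, E = 3·8 = 24, F = 8 + 2 = 10.

16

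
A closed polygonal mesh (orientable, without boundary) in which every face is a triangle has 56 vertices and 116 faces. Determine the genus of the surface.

Every face is a triangle, so 2E = 3·116 = 348, giving E = 174.
χ = V − E + F = 56 − 174 + 116 = -2.
For a closed orientable surface χ = 2 − 2g, so g = (2 − (-2))/2 = 2.

2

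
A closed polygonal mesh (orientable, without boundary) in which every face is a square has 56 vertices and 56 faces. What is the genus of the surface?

1

Every face is a square, so 2E = 4·56 = 224, giving E = 112.
χ = V − E + F = 56 − 112 + 56 = 0.
For a closed orientable surface χ = 2 − 2g, so g = (2 − (0))/2 = 1.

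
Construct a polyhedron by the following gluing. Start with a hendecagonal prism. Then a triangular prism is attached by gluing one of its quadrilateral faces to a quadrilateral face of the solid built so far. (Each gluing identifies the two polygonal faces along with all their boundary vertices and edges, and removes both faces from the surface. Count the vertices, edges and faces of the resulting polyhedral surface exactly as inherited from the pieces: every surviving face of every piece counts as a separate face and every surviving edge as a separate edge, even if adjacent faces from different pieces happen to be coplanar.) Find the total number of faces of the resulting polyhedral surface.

16

A hendecagonal prism: V=22, E=33, F=13.
Attach a triangular prism (V=6, E=9, F=5) along a 4-gon: merge 4 vertices and 4 edges, delete both glued faces → V=24, E=38, F=16.
Check: V − E + F = 24 − 38 + 16 = 2.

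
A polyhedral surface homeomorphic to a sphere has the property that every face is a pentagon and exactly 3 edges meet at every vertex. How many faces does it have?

12

Each face has 5 edges and each edge borders two faces, so 2E = 5F.
Each vertex has degree 3, so 3V = 2E and hence V = 5F/3.
Euler: V − E + F = 2 ⇒ (5F/3) − (5F/2) + F = 2.
Multiply by 6: (10 − 15 + 6)F = 12, i.e. 1F = 12.
So F = 12, E = 5·12/2 = 30, V = 5·12/3 = 20.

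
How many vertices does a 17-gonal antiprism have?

34

An antiprism on an n-gon has two n-gon caps and 2n triangles: V = 2·17 = 34, E = 4·17 = 68, F = 2·17 + 2 = 36.
Check: V − E + F = 34 − 68 + 36 = 2.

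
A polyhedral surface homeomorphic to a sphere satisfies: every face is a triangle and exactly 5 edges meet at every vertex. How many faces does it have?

Each face has 3 edges and each edge borders two faces, so 2E = 3F.
Each vertex has degree 5, so 5V = 2E and hence V = 3F/5.
Euler: V − E + F = 2 ⇒ (3F/5) − (3F/2) + F = 2.
Multiply by 10: (6 − 15 + 10)F = 20, i.e. 1F = 20.
So F = 20, E = 3·20/2 = 30, V = 3·20/5 = 12.

20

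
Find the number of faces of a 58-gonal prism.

60

A prism on an n-gon has two n-gon bases and n rectangular sides: V = 2·58 = 116, E = 3·58 = 174, F = 58 + 2 = 60.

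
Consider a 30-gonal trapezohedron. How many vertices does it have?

62

The n-trapezohedron (dual of the n-antiprism) has V = 2·30 + 2 = 62, E = 4·30 = 120, F = 2·30 = 60.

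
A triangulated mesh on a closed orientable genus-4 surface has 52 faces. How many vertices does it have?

20

χ = 2 − 2·4 = -6, and every face is a triangle so 3F = 2E.
E = 3·52/2 = 78. Then V = -6 + E − F = -6 + 78 − 52 = 20.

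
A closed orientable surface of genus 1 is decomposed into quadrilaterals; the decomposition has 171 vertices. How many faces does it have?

171

χ = 2 − 2·1 = 0, and every face is a square so 4F = 2E.
V − E + F = 0 with E = 4F/2 gives 171 − (4/2 − 1)·F = 0, so F = 171 and E = 342.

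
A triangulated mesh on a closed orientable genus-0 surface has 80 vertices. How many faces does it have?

χ = 2 − 2·0 = 2, and every face is a triangle so 3F = 2E.
V − E + F = 2 with E = 3F/2 gives 80 − (3/2 − 1)·F = 2, so F = 156 and E = 234.

156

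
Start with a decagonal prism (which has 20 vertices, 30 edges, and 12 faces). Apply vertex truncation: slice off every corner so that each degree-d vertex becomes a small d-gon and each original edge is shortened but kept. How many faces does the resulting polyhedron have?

Truncation replaces each original edge-end by a new vertex, so V′ = 2E = 60.
Each original edge survives, and each old vertex of degree d contributes d new edges; summing degrees gives Σd = 2E, so E′ = E + 2E = 3E = 90.
Each original face survives and each original vertex becomes one new face: F′ = F + V = 32.

32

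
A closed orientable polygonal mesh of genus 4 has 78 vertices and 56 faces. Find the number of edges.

For a closed orientable surface of genus 4, χ = 2 − 2·4 = -6.
E = V + F − (-6) = 78 + 56 − (-6) = 140.

140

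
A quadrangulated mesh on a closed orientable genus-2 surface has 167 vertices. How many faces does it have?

χ = 2 − 2·2 = -2, and every face is a square so 4F = 2E.
V − E + F = -2 with E = 4F/2 gives 167 − (4/2 − 1)·F = -2, so F = 169 and E = 338.

169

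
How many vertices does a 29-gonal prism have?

58

A prism on an n-gon has two n-gon bases and n rectangular sides: V = 2·29 = 58, E = 3·29 = 87, F = 29 + 2 = 31.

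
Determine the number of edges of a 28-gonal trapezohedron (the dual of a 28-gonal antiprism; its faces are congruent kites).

The n-trapezohedron (dual of the n-antiprism) has V = 2·28 + 2 = 58, E = 4·28 = 112, F = 2·28 = 56.

112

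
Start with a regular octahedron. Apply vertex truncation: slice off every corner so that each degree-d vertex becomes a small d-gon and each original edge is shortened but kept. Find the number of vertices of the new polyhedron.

24

The base solid has V = 6, E = 12, F = 8.
Truncation replaces each original edge-end by a new vertex, so V′ = 2E = 24.
Each original edge survives, and each old vertex of degree d contributes d new edges; summing degrees gives Σd = 2E, so E′ = E + 2E = 3E = 36.
Each original face survives and each original vertex becomes one new face: F′ = F + V = 14.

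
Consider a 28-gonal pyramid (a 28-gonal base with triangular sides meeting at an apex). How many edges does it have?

A pyramid on an n-gon base has one n-gon and n triangles: V = 28 + 1 = 29, E = 2·28 = 56, F = 28 + 1 = 29.
Check: V − E + F = 29 − 56 + 29 = 2.

56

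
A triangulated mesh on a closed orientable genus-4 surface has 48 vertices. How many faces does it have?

χ = 2 − 2·4 = -6, and every face is a triangle so 3F = 2E.
V − E + F = -6 with E = 3F/2 gives 48 − (3/2 − 1)·F = -6, so F = 108 and E = 162.

108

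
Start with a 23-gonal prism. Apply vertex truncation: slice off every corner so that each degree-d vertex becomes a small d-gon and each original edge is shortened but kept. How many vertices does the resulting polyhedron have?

The base solid has V = 46, E = 69, F = 25.
Truncation replaces each original edge-end by a new vertex, so V′ = 2E = 138.
Each original edge survives, and each old vertex of degree d contributes d new edges; summing degrees gives Σd = 2E, so E′ = E + 2E = 3E = 207.
Each original face survives and each original vertex becomes one new face: F′ = F + V = 71.

138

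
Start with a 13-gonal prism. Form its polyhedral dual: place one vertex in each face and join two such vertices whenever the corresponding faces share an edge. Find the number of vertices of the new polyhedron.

15

The base solid has V = 26, E = 39, F = 15.
The dual swaps V and F and preserves E: V′ = F = 15, E′ = E = 39, F′ = V = 26.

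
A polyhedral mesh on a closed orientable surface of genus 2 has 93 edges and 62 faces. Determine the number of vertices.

For a closed orientable surface of genus 2, χ = 2 − 2·2 = -2.
V = -2 + E − F = -2 + 93 − 62 = 29.

29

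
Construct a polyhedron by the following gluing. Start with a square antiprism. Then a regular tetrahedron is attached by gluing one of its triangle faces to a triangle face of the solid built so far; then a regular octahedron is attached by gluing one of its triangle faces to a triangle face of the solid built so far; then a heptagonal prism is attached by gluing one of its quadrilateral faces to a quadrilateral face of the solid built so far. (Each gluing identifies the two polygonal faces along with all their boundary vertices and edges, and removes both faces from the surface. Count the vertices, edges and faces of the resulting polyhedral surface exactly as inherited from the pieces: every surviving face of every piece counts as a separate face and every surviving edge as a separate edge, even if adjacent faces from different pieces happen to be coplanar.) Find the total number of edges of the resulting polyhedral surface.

45

A square antiprism: V=8, E=16, F=10.
Attach a regular tetrahedron (V=4, E=6, F=4) along a 3-gon: merge 3 vertices and 3 edges, delete both glued faces → V=9, E=19, F=12.
Attach a regular octahedron (V=6, E=12, F=8) along a 3-gon: merge 3 vertices and 3 edges, delete both glued faces → V=12, E=28, F=18.
Attach a heptagonal prism (V=14, E=21, F=9) along a 4-gon: merge 4 vertices and 4 edges, delete both glued faces → V=22, E=45, F=25.
Check: V − E + F = 22 − 45 + 25 = 2.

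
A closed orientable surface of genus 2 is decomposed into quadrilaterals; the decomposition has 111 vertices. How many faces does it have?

113

χ = 2 − 2·2 = -2, and every face is a square so 4F = 2E.
V − E + F = -2 with E = 4F/2 gives 111 − (4/2 − 1)·F = -2, so F = 113 and E = 226.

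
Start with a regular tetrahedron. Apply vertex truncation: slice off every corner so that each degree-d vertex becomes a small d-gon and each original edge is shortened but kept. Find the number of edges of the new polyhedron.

18

The base solid has V = 4, E = 6, F = 4.
Truncation replaces each original edge-end by a new vertex, so V′ = 2E = 12.
Each original edge survives, and each old vertex of degree d contributes d new edges; summing degrees gives Σd = 2E, so E′ = E + 2E = 3E = 18.
Each original face survives and each original vertex becomes one new face: F′ = F + V = 8.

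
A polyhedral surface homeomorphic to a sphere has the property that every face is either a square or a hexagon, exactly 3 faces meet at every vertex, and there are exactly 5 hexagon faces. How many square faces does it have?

6

Let x be the number of squares; then F = 5 + x.
Edge–face incidences: 2E = 6·5 + 4·x = 30 + 4x.
Every vertex has degree 3, so 3V = 2E.
Euler: V − E + F = 2 ⇒ (2E)/3 − E + (5 + x) = 2.
Multiply by 6: 2·(2E) − 3·(2E) + 6·(5 + x) = 12, i.e. 30 + 6x − (30 + 4x) = 12.
Collecting terms: 2x = 12, so x = 6.
Then 2E = 30 + 4·6 = 54, so E = 27, V = 2E/3 = 18, F = 5 + 6 = 11.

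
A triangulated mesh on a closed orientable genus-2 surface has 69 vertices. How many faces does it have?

χ = 2 − 2·2 = -2, and every face is a triangle so 3F = 2E.
V − E + F = -2 with E = 3F/2 gives 69 − (3/2 − 1)·F = -2, so F = 142 and E = 213.

142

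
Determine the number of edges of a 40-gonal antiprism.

An antiprism on an n-gon has two n-gon caps and 2n triangles: V = 2·40 = 80, E = 4·40 = 160, F = 2·40 + 2 = 82.

160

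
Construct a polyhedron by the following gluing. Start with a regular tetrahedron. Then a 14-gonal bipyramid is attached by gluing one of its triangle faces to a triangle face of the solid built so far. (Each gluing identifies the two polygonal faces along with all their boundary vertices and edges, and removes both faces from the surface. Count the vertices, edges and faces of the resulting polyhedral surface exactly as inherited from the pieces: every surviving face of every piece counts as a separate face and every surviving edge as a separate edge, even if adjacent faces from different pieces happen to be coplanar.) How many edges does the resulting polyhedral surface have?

45

A regular tetrahedron: V=4, E=6, F=4.
Attach a 14-gonal bipyramid (V=16, E=42, F=28) along a 3-gon: merge 3 vertices and 3 edges, delete both glued faces → V=17, E=45, F=30.
Check: V − E + F = 17 − 45 + 30 = 2.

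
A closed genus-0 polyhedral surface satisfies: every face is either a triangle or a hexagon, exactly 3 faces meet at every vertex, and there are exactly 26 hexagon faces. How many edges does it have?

84

Let x be the number of triangles; then F = 26 + x.
Edge–face incidences: 2E = 6·26 + 3·x = 156 + 3x.
Every vertex has degree 3, so 3V = 2E.
Euler: V − E + F = 2 ⇒ (2E)/3 − E + (26 + x) = 2.
Multiply by 6: 2·(2E) − 3·(2E) + 6·(26 + x) = 12, i.e. 156 + 6x − (156 + 3x) = 12.
Collecting terms: 3x = 12, so x = 4.
Then 2E = 156 + 3·4 = 168, so E = 84, V = 2E/3 = 56, F = 26 + 4 = 30.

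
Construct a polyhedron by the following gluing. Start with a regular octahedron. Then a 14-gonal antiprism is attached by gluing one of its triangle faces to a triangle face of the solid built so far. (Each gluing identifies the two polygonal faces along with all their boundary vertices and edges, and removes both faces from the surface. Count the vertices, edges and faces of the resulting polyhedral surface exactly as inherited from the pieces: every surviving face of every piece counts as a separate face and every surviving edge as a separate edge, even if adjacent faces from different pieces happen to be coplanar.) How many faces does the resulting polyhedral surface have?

A regular octahedron: V=6, E=12, F=8.
Attach a 14-gonal antiprism (V=28, E=56, F=30) along a 3-gon: merge 3 vertices and 3 edges, delete both glued faces → V=31, E=65, F=36.
Check: V − E + F = 31 − 65 + 36 = 2.

36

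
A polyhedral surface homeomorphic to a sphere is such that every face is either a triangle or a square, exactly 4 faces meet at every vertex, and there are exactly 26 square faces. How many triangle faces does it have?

8

Let x be the number of triangles; then F = 26 + x.
Edge–face incidences: 2E = 4·26 + 3·x = 104 + 3x.
Every vertex has degree 4, so 4V = 2E.
Euler: V − E + F = 2 ⇒ (2E)/4 − E + (26 + x) = 2.
Multiply by 8: 2·(2E) − 4·(2E) + 8·(26 + x) = 16, i.e. 208 + 8x − 2·(104 + 3x) = 16.
Collecting terms: 2x = 16, so x = 8.
Then 2E = 104 + 3·8 = 128, so E = 64, V = 2E/4 = 32, F = 26 + 8 = 34.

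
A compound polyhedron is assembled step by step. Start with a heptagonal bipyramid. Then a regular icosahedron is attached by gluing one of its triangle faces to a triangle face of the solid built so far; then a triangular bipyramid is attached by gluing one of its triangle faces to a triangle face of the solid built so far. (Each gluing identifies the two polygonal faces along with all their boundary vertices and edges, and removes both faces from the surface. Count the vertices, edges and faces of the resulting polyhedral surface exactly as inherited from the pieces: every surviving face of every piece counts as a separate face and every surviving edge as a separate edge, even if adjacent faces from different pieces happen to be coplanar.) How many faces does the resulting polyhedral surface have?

36

A heptagonal bipyramid: V=9, E=21, F=14.
Attach a regular icosahedron (V=12, E=30, F=20) along a 3-gon: merge 3 vertices and 3 edges, delete both glued faces → V=18, E=48, F=32.
Attach a triangular bipyramid (V=5, E=9, F=6) along a 3-gon: merge 3 vertices and 3 edges, delete both glued faces → V=20, E=54, F=36.
Check: V − E + F = 20 − 54 + 36 = 2.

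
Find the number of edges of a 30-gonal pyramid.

A pyramid on an n-gon base has one n-gon and n triangles: V = 30 + 1 = 31, E = 2·30 = 60, F = 30 + 1 = 31.

60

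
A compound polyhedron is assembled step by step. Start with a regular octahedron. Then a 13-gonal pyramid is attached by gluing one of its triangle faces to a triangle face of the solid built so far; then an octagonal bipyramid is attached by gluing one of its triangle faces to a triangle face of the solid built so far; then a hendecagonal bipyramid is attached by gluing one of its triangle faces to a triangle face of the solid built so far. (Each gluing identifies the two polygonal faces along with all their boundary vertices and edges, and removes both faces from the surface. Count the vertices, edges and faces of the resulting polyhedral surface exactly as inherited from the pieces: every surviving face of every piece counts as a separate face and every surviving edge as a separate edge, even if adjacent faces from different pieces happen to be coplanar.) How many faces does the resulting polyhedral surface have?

54

A regular octahedron: V=6, E=12, F=8.
Attach a 13-gonal pyramid (V=14, E=26, F=14) along a 3-gon: merge 3 vertices and 3 edges, delete both glued faces → V=17, E=35, F=20.
Attach an octagonal bipyramid (V=10, E=24, F=16) along a 3-gon: merge 3 vertices and 3 edges, delete both glued faces → V=24, E=56, F=34.
Attach a hendecagonal bipyramid (V=13, E=33, F=22) along a 3-gon: merge 3 vertices and 3 edges, delete both glued faces → V=34, E=86, F=54.
Check: V − E + F = 34 − 86 + 54 = 2.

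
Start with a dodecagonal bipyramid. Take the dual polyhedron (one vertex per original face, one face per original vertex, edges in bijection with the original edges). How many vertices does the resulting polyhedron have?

The base solid has V = 14, E = 36, F = 24.
The dual swaps V and F and preserves E: V′ = F = 24, E′ = E = 36, F′ = V = 14.

24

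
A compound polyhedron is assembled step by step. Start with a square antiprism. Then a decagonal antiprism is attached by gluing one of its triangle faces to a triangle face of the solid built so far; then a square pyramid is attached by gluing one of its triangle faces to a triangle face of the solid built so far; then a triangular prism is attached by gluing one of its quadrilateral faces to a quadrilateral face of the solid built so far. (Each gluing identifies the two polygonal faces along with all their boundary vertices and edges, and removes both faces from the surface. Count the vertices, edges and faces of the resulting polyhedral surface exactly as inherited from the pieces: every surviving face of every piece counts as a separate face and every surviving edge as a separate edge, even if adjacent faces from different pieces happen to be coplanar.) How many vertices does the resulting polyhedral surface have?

A square antiprism: V=8, E=16, F=10.
Attach a decagonal antiprism (V=20, E=40, F=22) along a 3-gon: merge 3 vertices and 3 edges, delete both glued faces → V=25, E=53, F=30.
Attach a square pyramid (V=5, E=8, F=5) along a 3-gon: merge 3 vertices and 3 edges, delete both glued faces → V=27, E=58, F=33.
Attach a triangular prism (V=6, E=9, F=5) along a 4-gon: merge 4 vertices and 4 edges, delete both glued faces → V=29, E=63, F=36.
Check: V − E + F = 29 − 63 + 36 = 2.

29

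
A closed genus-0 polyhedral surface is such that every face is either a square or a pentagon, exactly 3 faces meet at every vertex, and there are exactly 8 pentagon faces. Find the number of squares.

Let x be the number of squares; then F = 8 + x.
Edge–face incidences: 2E = 5·8 + 4·x = 40 + 4x.
Every vertex has degree 3, so 3V = 2E.
Euler: V − E + F = 2 ⇒ (2E)/3 − E + (8 + x) = 2.
Multiply by 6: 2·(2E) − 3·(2E) + 6·(8 + x) = 12, i.e. 48 + 6x − (40 + 4x) = 12.
Collecting terms: 2x + 8 = 12, so 2x = 4, so x = 2.
Then 2E = 40 + 4·2 = 48, so E = 24, V = 2E/3 = 16, F = 8 + 2 = 10.

2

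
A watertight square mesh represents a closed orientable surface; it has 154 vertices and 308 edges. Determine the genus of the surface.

Every face is a square and each edge borders two faces, so 4F = 2·308, giving F = 154.
χ = V − E + F = 154 − 308 + 154 = 0.
For a closed orientable surface χ = 2 − 2g, so g = (2 − (0))/2 = 1.

1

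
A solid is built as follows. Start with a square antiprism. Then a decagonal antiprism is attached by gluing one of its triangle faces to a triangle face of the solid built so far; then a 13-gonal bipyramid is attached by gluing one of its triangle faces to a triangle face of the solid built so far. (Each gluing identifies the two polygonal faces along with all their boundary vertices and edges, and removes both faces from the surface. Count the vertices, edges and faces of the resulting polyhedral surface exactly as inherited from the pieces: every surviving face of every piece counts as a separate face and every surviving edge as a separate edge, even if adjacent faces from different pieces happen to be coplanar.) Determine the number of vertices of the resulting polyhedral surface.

37

A square antiprism: V=8, E=16, F=10.
Attach a decagonal antiprism (V=20, E=40, F=22) along a 3-gon: merge 3 vertices and 3 edges, delete both glued faces → V=25, E=53, F=30.
Attach a 13-gonal bipyramid (V=15, E=39, F=26) along a 3-gon: merge 3 vertices and 3 edges, delete both glued faces → V=37, E=89, F=54.
Check: V − E + F = 37 − 89 + 54 = 2.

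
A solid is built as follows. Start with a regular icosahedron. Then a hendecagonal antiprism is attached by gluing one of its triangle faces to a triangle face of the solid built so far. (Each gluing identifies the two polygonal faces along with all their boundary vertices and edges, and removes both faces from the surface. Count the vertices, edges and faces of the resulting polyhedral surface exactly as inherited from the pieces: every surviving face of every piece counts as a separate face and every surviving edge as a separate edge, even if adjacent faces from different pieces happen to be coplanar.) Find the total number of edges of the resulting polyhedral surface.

A regular icosahedron: V=12, E=30, F=20.
Attach a hendecagonal antiprism (V=22, E=44, F=24) along a 3-gon: merge 3 vertices and 3 edges, delete both glued faces → V=31, E=71, F=42.
Check: V − E + F = 31 − 71 + 42 = 2.

71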